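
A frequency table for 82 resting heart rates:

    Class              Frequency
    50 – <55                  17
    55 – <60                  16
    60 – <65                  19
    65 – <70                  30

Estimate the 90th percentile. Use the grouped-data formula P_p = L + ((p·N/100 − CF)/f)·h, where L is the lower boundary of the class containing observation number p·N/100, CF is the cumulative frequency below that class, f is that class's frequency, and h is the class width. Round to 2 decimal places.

N = 82; target position k = 90/100 · 82 = 73.8.
Cumulative frequencies: 17, 33, 52, 82.
Observation 73.8 falls in the class 65 – <70.
L = 65, CF = 52, f = 30, h = 5.
P90 = 65 + ((73.8 − 52)/30)·5 = 65 + 3.63333 = 68.6333.

68.63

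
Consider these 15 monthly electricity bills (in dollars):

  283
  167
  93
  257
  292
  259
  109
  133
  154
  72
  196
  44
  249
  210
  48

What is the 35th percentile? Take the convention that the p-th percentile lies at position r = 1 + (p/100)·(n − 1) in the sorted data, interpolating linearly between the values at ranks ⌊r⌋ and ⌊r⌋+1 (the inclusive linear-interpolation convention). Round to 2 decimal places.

130.60

Sorted: 44, 48, 72, 93, 109, 133, 154, 167, 196, 210, 249, 257, 259, 283, 292.
n = 15.
r = 1 + (35/100)·(15 − 1) = 1 + 4.9 = 5.9.
Rank 5 is 109 and rank 6 is 133.
Interpolate: 109 + 0.9·(133 − 109) = 109 + 0.9·24 = 130.6.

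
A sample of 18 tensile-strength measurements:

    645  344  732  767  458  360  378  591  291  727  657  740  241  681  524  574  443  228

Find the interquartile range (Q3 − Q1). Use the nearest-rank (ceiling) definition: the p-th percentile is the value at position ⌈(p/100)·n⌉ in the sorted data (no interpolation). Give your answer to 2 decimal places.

Sorted: 228, 241, 291, 344, 360, 378, 443, 458, 524, 574, 591, 645, 657, 681, 727, 732, 740, 767.
n = 18.
P25: rank ⌈25/100·18⌉ = 5 → 360.
P75: rank ⌈75/100·18⌉ = 14 → 681.
Difference: 681 − 360 = 321.

321.00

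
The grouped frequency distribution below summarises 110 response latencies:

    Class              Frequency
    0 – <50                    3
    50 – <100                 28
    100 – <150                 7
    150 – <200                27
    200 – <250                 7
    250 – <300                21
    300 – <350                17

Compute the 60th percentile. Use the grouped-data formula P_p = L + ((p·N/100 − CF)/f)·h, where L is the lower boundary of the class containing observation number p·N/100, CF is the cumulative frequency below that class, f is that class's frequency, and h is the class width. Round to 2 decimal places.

N = 110; target position k = 60/100 · 110 = 66.
Cumulative frequencies: 3, 31, 38, 65, 72, 93, 110.
Observation 66 falls in the class 200 – <250.
L = 200, CF = 65, f = 7, h = 50.
P60 = 200 + ((66 − 65)/7)·50 = 200 + 7.14286 = 207.143.

207.14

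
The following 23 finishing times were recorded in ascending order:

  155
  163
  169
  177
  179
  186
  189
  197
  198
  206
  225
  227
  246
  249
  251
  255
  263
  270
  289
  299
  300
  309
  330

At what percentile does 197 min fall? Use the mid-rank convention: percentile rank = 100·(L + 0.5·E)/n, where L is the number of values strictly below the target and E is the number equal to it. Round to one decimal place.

Count below 197: L = 7; count equal: E = 1; n = 23.
Percentile rank = 100·(7 + 0.5·1)/23 = 100·7.5/23 = 32.61.

32.6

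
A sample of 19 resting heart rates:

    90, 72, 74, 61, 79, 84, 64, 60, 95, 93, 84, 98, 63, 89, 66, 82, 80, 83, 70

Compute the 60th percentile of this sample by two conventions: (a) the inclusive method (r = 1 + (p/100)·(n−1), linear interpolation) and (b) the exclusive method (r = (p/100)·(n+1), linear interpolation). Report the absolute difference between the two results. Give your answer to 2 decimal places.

Sorted: 60, 61, 63, 64, 66, 70, 72, 74, 79, 80, 82, 83, 84, 84, 89, 90, 93, 95, 98.
n = 19.
(a) r = 11.8; between ranks 11 (82) and 12 (83): 82.8.
(b) r = 12 → value at rank 12 = 83.
|82.8 − 83| = 0.2.

0.20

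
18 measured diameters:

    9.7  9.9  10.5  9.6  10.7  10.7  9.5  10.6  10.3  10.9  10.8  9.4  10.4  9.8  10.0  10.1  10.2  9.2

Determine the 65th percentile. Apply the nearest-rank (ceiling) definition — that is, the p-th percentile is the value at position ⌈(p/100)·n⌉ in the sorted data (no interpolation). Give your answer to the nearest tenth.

10.4

Sorted: 9.2, 9.4, 9.5, 9.6, 9.7, 9.8, 9.9, 10.0, 10.1, 10.2, 10.3, 10.4, 10.5, 10.6, 10.7, 10.7, 10.8, 10.9.
n = 18.
Position = ⌈65/100 · 18⌉ = ⌈11.7⌉ = 12.
The value at rank 12 is 10.4.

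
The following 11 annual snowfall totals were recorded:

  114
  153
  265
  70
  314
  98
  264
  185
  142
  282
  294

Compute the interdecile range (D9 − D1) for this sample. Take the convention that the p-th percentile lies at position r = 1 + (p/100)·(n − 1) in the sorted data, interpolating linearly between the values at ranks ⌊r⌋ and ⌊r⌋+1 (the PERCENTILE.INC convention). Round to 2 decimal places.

196.00

Sorted: 70, 98, 114, 142, 153, 185, 264, 265, 282, 294, 314.
n = 11.
P10: r = 2 (integer) → 98.
P90: r = 10 (integer) → 294.
Difference: 294 − 98 = 196.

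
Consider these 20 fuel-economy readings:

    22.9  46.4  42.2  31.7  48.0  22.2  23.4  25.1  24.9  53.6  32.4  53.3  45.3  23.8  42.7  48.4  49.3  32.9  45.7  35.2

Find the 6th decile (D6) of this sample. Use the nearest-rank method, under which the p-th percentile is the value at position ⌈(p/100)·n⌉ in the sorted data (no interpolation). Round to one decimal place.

Sorted: 22.2, 22.9, 23.4, 23.8, 24.9, 25.1, 31.7, 32.4, 32.9, 35.2, 42.2, 42.7, 45.3, 45.7, 46.4, 48.0, 48.4, 49.3, 53.3, 53.6.
n = 20.
Position = ⌈60/100 · 20⌉ = ⌈12⌉ = 12.
The value at rank 12 is 42.7.

42.7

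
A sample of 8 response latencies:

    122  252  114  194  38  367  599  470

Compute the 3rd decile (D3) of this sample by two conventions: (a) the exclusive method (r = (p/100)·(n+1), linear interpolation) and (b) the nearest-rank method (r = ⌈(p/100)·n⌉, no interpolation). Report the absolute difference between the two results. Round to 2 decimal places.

2.40

Sorted: 38, 114, 122, 194, 252, 367, 470, 599.
n = 8.
(a) r = 2.7; between ranks 2 (114) and 3 (122): 119.6.
(b) the nearest-rank method: rank 3 → 122.
|119.6 − 122| = 2.4.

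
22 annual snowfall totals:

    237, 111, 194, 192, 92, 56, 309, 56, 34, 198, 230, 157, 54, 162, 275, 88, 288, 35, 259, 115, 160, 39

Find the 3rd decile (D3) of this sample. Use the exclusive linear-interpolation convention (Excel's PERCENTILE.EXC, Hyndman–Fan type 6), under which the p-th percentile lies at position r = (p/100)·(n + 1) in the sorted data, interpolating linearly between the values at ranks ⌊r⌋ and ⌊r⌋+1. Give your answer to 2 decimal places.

84.80

Sorted: 34, 35, 39, 54, 56, 56, 88, 92, 111, 115, 157, 160, 162, 192, 194, 198, 230, 237, 259, 275, 288, 309.
n = 22.
r = (30/100)·(22 + 1) = 6.9.
Rank 6 is 56 and rank 7 is 88.
Interpolate: 56 + 0.9·(88 − 56) = 56 + 0.9·32 = 84.8.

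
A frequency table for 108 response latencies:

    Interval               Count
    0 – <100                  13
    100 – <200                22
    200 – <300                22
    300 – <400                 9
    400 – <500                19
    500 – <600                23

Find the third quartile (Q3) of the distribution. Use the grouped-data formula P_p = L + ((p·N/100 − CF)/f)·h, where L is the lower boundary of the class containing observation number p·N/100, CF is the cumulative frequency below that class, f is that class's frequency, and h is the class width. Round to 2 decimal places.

478.95

N = 108; target position k = 75/100 · 108 = 81.
Cumulative frequencies: 13, 35, 57, 66, 85, 108.
Observation 81 falls in the class 400 – <500.
L = 400, CF = 66, f = 19, h = 100.
P75 = 400 + ((81 − 66)/19)·100 = 400 + 78.9474 = 478.947.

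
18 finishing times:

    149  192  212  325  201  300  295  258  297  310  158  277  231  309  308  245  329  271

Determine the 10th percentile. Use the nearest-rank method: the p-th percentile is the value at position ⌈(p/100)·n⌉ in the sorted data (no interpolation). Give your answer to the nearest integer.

158

Sorted: 149, 158, 192, 201, 212, 231, 245, 258, 271, 277, 295, 297, 300, 308, 309, 310, 325, 329.
n = 18.
Position = ⌈10/100 · 18⌉ = ⌈1.8⌉ = 2.
The value at rank 2 is 158.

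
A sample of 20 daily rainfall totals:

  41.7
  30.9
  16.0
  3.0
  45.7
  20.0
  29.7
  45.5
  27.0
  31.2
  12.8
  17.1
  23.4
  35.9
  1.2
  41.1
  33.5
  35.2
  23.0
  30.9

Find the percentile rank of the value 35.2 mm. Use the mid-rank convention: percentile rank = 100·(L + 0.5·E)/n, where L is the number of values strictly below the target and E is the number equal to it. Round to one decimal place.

72.5

Sorted: 1.2, 3.0, 12.8, 16.0, 17.1, 20.0, 23.0, 23.4, 27.0, 29.7, 30.9, 30.9, 31.2, 33.5, 35.2, 35.9, 41.1, 41.7, 45.5, 45.7.
Count below 35.2: L = 14; count equal: E = 1; n = 20.
Percentile rank = 100·(14 + 0.5·1)/20 = 100·14.5/20 = 72.5.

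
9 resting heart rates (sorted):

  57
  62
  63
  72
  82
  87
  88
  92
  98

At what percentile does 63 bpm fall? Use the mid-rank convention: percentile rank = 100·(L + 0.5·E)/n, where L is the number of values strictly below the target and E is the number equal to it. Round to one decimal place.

27.8

Count below 63: L = 2; count equal: E = 1; n = 9.
Percentile rank = 100·(2 + 0.5·1)/9 = 100·2.5/9 = 27.78.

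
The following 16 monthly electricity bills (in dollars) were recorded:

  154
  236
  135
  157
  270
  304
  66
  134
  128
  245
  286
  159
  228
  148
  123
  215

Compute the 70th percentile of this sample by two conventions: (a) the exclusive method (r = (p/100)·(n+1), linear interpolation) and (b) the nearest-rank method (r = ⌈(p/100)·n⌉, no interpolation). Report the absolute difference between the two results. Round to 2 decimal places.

Sorted: 66, 123, 128, 134, 135, 148, 154, 157, 159, 215, 228, 236, 245, 270, 286, 304.
n = 16.
(a) r = 11.9; between ranks 11 (228) and 12 (236): 235.2.
(b) the nearest-rank method: rank 12 → 236.
|235.2 − 236| = 0.8.

0.80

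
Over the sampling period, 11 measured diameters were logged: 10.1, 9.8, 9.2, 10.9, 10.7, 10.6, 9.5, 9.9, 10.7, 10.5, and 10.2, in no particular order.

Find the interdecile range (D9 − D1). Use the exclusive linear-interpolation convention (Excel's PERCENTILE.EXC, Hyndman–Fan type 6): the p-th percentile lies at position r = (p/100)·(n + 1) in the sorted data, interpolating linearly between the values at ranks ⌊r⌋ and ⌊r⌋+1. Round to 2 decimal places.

1.60

Sorted: 9.2, 9.5, 9.8, 9.9, 10.1, 10.2, 10.5, 10.6, 10.7, 10.7, 10.9.
n = 11.
P10: r = 1.2; ranks 1–2 are 9.2, 9.5; interpolating gives 9.26.
P90: r = 10.8; ranks 10–11 are 10.7, 10.9; interpolating gives 10.86.
Difference: 10.86 − 9.26 = 1.6.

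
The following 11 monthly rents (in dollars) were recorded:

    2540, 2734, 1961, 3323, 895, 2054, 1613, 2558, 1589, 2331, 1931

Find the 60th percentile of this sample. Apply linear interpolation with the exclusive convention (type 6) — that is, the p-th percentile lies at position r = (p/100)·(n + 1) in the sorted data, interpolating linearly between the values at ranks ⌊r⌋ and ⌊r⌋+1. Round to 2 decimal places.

2372.80

Sorted: 895, 1589, 1613, 1931, 1961, 2054, 2331, 2540, 2558, 2734, 3323.
n = 11.
r = (60/100)·(11 + 1) = 7.2.
Rank 7 is 2331 and rank 8 is 2540.
Interpolate: 2331 + 0.2·(2540 − 2331) = 2331 + 0.2·209 = 2372.8.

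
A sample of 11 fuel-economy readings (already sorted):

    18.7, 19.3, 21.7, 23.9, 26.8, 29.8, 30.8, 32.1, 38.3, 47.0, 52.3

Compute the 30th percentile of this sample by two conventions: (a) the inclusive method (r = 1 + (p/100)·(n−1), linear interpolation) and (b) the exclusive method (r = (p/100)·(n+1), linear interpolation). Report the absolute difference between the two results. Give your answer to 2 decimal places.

0.88

n = 11.
(a) r = 4 → value at rank 4 = 23.9.
(b) r = 3.6; between ranks 3 (21.7) and 4 (23.9): 23.02.
|23.9 − 23.02| = 0.88.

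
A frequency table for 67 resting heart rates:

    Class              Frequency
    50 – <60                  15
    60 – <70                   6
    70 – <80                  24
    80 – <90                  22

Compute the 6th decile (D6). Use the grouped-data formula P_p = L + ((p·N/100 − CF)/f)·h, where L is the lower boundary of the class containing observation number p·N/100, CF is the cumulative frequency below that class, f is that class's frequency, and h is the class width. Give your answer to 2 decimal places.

78.00

N = 67; target position k = 60/100 · 67 = 40.2.
Cumulative frequencies: 15, 21, 45, 67.
Observation 40.2 falls in the class 70 – <80.
L = 70, CF = 21, f = 24, h = 10.
P60 = 70 + ((40.2 − 21)/24)·10 = 70 + 8 = 78.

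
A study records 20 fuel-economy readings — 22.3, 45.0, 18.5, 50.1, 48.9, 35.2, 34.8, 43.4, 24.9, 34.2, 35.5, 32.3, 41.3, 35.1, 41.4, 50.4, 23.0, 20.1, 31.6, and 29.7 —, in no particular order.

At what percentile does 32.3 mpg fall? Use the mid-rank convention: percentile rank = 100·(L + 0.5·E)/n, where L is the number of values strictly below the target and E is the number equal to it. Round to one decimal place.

Sorted: 18.5, 20.1, 22.3, 23.0, 24.9, 29.7, 31.6, 32.3, 34.2, 34.8, 35.1, 35.2, 35.5, 41.3, 41.4, 43.4, 45.0, 48.9, 50.1, 50.4.
Count below 32.3: L = 7; count equal: E = 1; n = 20.
Percentile rank = 100·(7 + 0.5·1)/20 = 100·7.5/20 = 37.5.

37.5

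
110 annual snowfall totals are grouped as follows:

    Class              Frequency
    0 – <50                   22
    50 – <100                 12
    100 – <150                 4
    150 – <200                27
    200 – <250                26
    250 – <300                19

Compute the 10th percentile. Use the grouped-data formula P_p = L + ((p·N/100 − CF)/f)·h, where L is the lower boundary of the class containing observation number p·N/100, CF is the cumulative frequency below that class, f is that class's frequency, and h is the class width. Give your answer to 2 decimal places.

25.00

N = 110; target position k = 10/100 · 110 = 11.
Cumulative frequencies: 22, 34, 38, 65, 91, 110.
Observation 11 falls in the class 0 – <50.
L = 0, CF = 0, f = 22, h = 50.
P10 = 0 + ((11 − 0)/22)·50 = 0 + 25 = 25.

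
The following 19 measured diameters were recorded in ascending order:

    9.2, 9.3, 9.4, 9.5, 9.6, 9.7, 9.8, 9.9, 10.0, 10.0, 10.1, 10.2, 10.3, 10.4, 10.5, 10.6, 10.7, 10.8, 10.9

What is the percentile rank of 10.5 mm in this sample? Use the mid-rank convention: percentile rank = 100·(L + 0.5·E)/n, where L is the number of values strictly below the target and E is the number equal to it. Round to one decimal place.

76.3

Count below 10.5: L = 14; count equal: E = 1; n = 19.
Percentile rank = 100·(14 + 0.5·1)/19 = 100·14.5/19 = 76.32.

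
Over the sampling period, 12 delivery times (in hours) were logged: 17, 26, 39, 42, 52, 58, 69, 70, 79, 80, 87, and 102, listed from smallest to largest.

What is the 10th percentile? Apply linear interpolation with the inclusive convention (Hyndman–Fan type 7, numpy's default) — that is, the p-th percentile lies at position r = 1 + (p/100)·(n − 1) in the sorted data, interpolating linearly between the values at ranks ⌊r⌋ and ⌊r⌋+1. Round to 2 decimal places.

27.30

n = 12.
r = 1 + (10/100)·(12 − 1) = 1 + 1.1 = 2.1.
Rank 2 is 26 and rank 3 is 39.
Interpolate: 26 + 0.1·(39 − 26) = 26 + 0.1·13 = 27.3.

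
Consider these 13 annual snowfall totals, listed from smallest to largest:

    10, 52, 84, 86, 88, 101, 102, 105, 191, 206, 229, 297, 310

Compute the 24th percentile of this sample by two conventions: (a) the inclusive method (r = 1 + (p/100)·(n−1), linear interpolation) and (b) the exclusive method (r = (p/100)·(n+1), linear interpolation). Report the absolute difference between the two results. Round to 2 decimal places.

n = 13.
(a) r = 3.88; between ranks 3 (84) and 4 (86): 85.76.
(b) r = 3.36; between ranks 3 (84) and 4 (86): 84.72.
|85.76 − 84.72| = 1.04.

1.04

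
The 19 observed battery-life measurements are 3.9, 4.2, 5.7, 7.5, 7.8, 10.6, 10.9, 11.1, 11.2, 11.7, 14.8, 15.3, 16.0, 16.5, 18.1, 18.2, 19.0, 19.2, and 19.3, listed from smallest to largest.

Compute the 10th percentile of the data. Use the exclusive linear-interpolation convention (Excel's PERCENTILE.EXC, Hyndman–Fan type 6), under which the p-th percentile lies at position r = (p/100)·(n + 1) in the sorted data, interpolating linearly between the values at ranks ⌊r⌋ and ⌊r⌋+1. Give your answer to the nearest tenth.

4.2

n = 19.
r = (10/100)·(19 + 1) = 2.
r is an integer, so P10 is the value at rank 2: 4.2.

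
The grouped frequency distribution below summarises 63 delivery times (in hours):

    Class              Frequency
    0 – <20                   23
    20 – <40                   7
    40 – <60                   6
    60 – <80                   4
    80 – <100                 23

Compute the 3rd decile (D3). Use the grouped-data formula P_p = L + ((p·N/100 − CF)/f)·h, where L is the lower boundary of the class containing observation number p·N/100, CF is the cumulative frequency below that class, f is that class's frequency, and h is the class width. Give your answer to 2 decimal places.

N = 63; target position k = 30/100 · 63 = 18.9.
Cumulative frequencies: 23, 30, 36, 40, 63.
Observation 18.9 falls in the class 0 – <20.
L = 0, CF = 0, f = 23, h = 20.
P30 = 0 + ((18.9 − 0)/23)·20 = 0 + 16.4348 = 16.4348.

16.43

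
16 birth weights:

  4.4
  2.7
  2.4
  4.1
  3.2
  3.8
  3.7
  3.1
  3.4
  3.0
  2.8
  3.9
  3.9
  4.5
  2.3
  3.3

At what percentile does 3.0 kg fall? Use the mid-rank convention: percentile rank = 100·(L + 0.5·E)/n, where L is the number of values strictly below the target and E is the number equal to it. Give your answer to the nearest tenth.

Sorted: 2.3, 2.4, 2.7, 2.8, 3.0, 3.1, 3.2, 3.3, 3.4, 3.7, 3.8, 3.9, 3.9, 4.1, 4.4, 4.5.
Count below 3.0: L = 4; count equal: E = 1; n = 16.
Percentile rank = 100·(4 + 0.5·1)/16 = 100·4.5/16 = 28.12.

28.1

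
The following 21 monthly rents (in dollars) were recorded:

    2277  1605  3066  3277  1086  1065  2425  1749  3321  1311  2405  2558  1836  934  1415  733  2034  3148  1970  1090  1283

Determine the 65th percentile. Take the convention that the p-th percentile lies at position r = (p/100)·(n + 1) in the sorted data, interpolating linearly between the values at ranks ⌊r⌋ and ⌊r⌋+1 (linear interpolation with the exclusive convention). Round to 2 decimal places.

Sorted: 733, 934, 1065, 1086, 1090, 1283, 1311, 1415, 1605, 1749, 1836, 1970, 2034, 2277, 2405, 2425, 2558, 3066, 3148, 3277, 3321.
n = 21.
r = (65/100)·(21 + 1) = 14.3.
Rank 14 is 2277 and rank 15 is 2405.
Interpolate: 2277 + 0.3·(2405 − 2277) = 2277 + 0.3·128 = 2315.4.

2315.40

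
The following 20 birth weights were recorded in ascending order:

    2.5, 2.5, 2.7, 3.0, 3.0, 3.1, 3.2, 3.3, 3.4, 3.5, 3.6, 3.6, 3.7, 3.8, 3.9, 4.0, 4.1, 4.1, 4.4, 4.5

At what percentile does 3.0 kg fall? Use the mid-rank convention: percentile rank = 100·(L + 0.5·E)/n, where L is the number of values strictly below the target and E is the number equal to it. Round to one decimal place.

20.0

Count below 3.0: L = 3; count equal: E = 2; n = 20.
Percentile rank = 100·(3 + 0.5·2)/20 = 100·4/20 = 20.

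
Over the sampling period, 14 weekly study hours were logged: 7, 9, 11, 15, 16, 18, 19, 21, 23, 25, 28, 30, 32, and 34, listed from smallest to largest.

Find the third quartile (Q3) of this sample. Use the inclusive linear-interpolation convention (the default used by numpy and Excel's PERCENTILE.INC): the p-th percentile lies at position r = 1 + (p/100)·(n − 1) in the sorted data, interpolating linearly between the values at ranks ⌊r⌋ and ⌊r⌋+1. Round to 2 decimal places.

n = 14.
r = 1 + (75/100)·(14 − 1) = 1 + 9.75 = 10.75.
Rank 10 is 25 and rank 11 is 28.
Interpolate: 25 + 0.75·(28 − 25) = 25 + 0.75·3 = 27.25.

27.25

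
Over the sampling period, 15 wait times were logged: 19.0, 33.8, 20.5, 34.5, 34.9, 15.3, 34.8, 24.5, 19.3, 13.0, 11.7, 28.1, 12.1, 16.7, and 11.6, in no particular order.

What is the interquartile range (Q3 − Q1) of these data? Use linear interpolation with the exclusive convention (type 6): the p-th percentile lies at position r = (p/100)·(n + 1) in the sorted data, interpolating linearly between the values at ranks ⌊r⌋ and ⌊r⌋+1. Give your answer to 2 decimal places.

Sorted: 11.6, 11.7, 12.1, 13.0, 15.3, 16.7, 19.0, 19.3, 20.5, 24.5, 28.1, 33.8, 34.5, 34.8, 34.9.
n = 15.
P25: r = 4 (integer) → 13.
P75: r = 12 (integer) → 33.8.
Difference: 33.8 − 13 = 20.8.

20.80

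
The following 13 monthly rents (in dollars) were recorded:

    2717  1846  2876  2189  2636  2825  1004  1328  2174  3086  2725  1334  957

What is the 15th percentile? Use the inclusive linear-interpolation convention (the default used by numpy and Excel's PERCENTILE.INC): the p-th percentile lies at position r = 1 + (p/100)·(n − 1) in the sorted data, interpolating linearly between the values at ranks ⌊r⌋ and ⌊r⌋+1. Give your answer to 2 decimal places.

Sorted: 957, 1004, 1328, 1334, 1846, 2174, 2189, 2636, 2717, 2725, 2825, 2876, 3086.
n = 13.
r = 1 + (15/100)·(13 − 1) = 1 + 1.8 = 2.8.
Rank 2 is 1004 and rank 3 is 1328.
Interpolate: 1004 + 0.8·(1328 − 1004) = 1004 + 0.8·324 = 1263.2.

1263.20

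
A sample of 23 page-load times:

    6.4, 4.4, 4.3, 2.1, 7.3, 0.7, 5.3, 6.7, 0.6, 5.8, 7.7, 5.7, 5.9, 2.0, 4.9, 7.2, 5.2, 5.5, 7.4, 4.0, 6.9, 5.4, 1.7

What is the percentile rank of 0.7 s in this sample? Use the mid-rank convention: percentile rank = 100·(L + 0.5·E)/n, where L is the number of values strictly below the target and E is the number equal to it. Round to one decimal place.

6.5

Sorted: 0.6, 0.7, 1.7, 2.0, 2.1, 4.0, 4.3, 4.4, 4.9, 5.2, 5.3, 5.4, 5.5, 5.7, 5.8, 5.9, 6.4, 6.7, 6.9, 7.2, 7.3, 7.4, 7.7.
Count below 0.7: L = 1; count equal: E = 1; n = 23.
Percentile rank = 100·(1 + 0.5·1)/23 = 100·1.5/23 = 6.522.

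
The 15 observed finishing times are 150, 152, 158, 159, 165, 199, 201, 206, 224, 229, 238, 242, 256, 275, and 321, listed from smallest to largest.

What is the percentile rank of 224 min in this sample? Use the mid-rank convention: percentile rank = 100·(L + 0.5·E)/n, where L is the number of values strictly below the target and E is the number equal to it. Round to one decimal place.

Count below 224: L = 8; count equal: E = 1; n = 15.
Percentile rank = 100·(8 + 0.5·1)/15 = 100·8.5/15 = 56.67.

56.7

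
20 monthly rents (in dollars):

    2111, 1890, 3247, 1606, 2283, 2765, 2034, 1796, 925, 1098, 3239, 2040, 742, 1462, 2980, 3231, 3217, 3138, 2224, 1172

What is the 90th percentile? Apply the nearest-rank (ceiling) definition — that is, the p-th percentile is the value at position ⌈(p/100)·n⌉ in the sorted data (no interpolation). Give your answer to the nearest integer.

Sorted: 742, 925, 1098, 1172, 1462, 1606, 1796, 1890, 2034, 2040, 2111, 2224, 2283, 2765, 2980, 3138, 3217, 3231, 3239, 3247.
n = 20.
Position = ⌈90/100 · 20⌉ = ⌈18⌉ = 18.
The value at rank 18 is 3231.

3231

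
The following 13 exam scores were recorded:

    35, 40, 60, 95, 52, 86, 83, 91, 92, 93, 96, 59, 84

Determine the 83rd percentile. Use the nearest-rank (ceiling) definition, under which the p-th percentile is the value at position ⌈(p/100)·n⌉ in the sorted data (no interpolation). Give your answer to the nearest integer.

Sorted: 35, 40, 52, 59, 60, 83, 84, 86, 91, 92, 93, 95, 96.
n = 13.
Position = ⌈83/100 · 13⌉ = ⌈10.79⌉ = 11.
The value at rank 11 is 93.

93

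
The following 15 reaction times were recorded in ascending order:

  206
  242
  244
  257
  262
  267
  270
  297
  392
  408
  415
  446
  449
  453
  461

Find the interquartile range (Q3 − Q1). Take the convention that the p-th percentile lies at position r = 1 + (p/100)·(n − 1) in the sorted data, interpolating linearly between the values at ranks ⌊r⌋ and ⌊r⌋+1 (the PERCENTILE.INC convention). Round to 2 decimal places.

171.00

n = 15.
P25: r = 4.5; ranks 4–5 are 257, 262; interpolating gives 259.5.
P75: r = 11.5; ranks 11–12 are 415, 446; interpolating gives 430.5.
Difference: 430.5 − 259.5 = 171.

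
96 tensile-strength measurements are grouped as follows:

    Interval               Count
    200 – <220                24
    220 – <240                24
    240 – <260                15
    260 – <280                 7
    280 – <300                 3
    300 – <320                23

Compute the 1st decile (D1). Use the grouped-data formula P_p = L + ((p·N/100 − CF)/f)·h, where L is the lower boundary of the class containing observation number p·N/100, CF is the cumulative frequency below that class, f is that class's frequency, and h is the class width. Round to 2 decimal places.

208.00

N = 96; target position k = 10/100 · 96 = 9.6.
Cumulative frequencies: 24, 48, 63, 70, 73, 96.
Observation 9.6 falls in the class 200 – <220.
L = 200, CF = 0, f = 24, h = 20.
P10 = 200 + ((9.6 − 0)/24)·20 = 200 + 8 = 208.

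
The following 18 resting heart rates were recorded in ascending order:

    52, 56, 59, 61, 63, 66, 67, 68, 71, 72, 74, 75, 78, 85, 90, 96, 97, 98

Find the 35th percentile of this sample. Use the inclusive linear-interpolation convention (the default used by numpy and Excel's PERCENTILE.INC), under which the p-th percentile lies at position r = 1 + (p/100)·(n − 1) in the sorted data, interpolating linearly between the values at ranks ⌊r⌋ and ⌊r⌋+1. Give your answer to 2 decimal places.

n = 18.
r = 1 + (35/100)·(18 − 1) = 1 + 5.95 = 6.95.
Rank 6 is 66 and rank 7 is 67.
Interpolate: 66 + 0.95·(67 − 66) = 66 + 0.95·1 = 66.95.

66.95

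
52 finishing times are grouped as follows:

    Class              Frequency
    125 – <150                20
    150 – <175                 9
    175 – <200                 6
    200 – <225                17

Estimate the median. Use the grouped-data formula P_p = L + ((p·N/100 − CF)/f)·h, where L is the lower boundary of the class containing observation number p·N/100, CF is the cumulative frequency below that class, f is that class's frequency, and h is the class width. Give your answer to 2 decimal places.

166.67

N = 52; target position k = 50/100 · 52 = 26.
Cumulative frequencies: 20, 29, 35, 52.
Observation 26 falls in the class 150 – <175.
L = 150, CF = 20, f = 9, h = 25.
P50 = 150 + ((26 − 20)/9)·25 = 150 + 16.6667 = 166.667.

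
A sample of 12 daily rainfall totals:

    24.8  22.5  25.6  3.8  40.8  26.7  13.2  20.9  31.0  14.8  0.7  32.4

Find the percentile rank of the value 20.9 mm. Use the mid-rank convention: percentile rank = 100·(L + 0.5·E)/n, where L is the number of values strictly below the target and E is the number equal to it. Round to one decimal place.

37.5

Sorted: 0.7, 3.8, 13.2, 14.8, 20.9, 22.5, 24.8, 25.6, 26.7, 31.0, 32.4, 40.8.
Count below 20.9: L = 4; count equal: E = 1; n = 12.
Percentile rank = 100·(4 + 0.5·1)/12 = 100·4.5/12 = 37.5.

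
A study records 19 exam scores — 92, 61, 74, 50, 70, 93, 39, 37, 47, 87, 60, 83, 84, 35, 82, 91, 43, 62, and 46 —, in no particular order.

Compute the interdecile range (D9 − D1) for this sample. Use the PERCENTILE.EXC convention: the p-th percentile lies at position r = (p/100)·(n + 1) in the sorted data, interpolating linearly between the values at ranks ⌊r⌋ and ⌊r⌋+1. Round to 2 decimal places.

55.00

Sorted: 35, 37, 39, 43, 46, 47, 50, 60, 61, 62, 70, 74, 82, 83, 84, 87, 91, 92, 93.
n = 19.
P10: r = 2 (integer) → 37.
P90: r = 18 (integer) → 92.
Difference: 92 − 37 = 55.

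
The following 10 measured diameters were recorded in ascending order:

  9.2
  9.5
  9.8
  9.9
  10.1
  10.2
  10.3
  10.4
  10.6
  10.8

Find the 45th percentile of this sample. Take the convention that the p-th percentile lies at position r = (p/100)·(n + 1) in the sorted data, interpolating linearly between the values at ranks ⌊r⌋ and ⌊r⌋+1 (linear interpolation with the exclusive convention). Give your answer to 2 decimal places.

n = 10.
r = (45/100)·(10 + 1) = 4.95.
Rank 4 is 9.9 and rank 5 is 10.1.
Interpolate: 9.9 + 0.95·(10.1 − 9.9) = 9.9 + 0.95·0.2 = 10.09.

10.09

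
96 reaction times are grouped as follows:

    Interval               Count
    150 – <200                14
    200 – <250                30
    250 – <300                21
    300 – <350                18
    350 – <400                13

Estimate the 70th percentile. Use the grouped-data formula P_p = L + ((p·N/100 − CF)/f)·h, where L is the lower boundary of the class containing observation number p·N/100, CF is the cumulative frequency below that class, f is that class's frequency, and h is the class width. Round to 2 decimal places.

306.11

N = 96; target position k = 70/100 · 96 = 67.2.
Cumulative frequencies: 14, 44, 65, 83, 96.
Observation 67.2 falls in the class 300 – <350.
L = 300, CF = 65, f = 18, h = 50.
P70 = 300 + ((67.2 − 65)/18)·50 = 300 + 6.11111 = 306.111.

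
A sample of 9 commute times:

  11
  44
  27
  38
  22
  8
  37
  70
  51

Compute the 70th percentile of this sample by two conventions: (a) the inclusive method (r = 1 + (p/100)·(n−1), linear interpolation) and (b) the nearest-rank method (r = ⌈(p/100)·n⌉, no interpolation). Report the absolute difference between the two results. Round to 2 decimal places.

Sorted: 8, 11, 22, 27, 37, 38, 44, 51, 70.
n = 9.
(a) r = 6.6; between ranks 6 (38) and 7 (44): 41.6.
(b) the nearest-rank method: rank 7 → 44.
|41.6 − 44| = 2.4.

2.40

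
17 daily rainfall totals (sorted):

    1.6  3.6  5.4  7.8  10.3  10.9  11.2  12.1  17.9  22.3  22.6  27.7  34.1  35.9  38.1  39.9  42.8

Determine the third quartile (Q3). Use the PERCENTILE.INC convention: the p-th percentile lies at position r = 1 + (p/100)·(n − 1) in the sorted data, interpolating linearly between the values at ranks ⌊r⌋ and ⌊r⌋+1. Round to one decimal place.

34.1

n = 17.
r = 1 + (75/100)·(17 − 1) = 1 + 12 = 13.
r is an integer, so P75 is the value at rank 13: 34.1.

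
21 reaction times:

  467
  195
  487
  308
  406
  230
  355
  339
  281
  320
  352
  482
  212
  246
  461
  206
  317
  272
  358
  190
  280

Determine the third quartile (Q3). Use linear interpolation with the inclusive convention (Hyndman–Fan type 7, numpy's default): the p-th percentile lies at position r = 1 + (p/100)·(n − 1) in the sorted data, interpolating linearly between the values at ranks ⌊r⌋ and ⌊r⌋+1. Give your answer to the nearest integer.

Sorted: 190, 195, 206, 212, 230, 246, 272, 280, 281, 308, 317, 320, 339, 352, 355, 358, 406, 461, 467, 482, 487.
n = 21.
r = 1 + (75/100)·(21 − 1) = 1 + 15 = 16.
r is an integer, so P75 is the value at rank 16: 358.

358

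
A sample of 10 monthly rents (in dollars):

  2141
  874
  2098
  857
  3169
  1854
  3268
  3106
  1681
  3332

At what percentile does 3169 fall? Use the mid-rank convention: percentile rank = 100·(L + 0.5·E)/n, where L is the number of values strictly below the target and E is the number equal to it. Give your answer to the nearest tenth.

Sorted: 857, 874, 1681, 1854, 2098, 2141, 3106, 3169, 3268, 3332.
Count below 3169: L = 7; count equal: E = 1; n = 10.
Percentile rank = 100·(7 + 0.5·1)/10 = 100·7.5/10 = 75.

75.0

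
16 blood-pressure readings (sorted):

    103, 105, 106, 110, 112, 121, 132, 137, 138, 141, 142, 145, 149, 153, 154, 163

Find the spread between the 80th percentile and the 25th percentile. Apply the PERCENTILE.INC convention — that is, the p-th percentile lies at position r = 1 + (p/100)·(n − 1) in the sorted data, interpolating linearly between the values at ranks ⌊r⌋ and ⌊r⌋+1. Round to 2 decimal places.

n = 16.
P25: r = 4.75; ranks 4–5 are 110, 112; interpolating gives 111.5.
P80: r = 13 (integer) → 149.
Difference: 149 − 111.5 = 37.5.

37.50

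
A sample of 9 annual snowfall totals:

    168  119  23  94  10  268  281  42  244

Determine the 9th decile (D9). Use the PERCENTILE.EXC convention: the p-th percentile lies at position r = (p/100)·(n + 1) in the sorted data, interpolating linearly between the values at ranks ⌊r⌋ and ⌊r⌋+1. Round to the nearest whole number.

Sorted: 10, 23, 42, 94, 119, 168, 244, 268, 281.
n = 9.
r = (90/100)·(9 + 1) = 9.
r is an integer, so P90 is the value at rank 9: 281.

281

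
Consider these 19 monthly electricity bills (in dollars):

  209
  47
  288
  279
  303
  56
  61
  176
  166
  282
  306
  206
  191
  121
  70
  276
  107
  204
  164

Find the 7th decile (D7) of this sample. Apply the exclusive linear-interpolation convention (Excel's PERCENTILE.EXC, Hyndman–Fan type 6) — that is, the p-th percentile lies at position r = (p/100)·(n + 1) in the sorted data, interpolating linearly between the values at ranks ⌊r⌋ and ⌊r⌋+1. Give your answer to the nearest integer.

276

Sorted: 47, 56, 61, 70, 107, 121, 164, 166, 176, 191, 204, 206, 209, 276, 279, 282, 288, 303, 306.
n = 19.
r = (70/100)·(19 + 1) = 14.
r is an integer, so P70 is the value at rank 14: 276.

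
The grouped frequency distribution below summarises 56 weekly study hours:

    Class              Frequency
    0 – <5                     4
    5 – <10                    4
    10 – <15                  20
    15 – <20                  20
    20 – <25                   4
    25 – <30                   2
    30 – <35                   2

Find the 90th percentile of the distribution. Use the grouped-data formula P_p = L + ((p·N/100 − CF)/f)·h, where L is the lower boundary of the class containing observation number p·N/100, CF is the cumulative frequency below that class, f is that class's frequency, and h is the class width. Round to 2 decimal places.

N = 56; target position k = 90/100 · 56 = 50.4.
Cumulative frequencies: 4, 8, 28, 48, 52, 54, 56.
Observation 50.4 falls in the class 20 – <25.
L = 20, CF = 48, f = 4, h = 5.
P90 = 20 + ((50.4 − 48)/4)·5 = 20 + 3 = 23.

23.00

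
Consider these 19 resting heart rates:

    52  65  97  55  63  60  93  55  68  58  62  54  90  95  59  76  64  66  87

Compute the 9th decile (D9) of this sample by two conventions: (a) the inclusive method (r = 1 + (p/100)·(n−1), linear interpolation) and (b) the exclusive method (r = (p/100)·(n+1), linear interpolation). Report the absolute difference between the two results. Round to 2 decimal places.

1.60

Sorted: 52, 54, 55, 55, 58, 59, 60, 62, 63, 64, 65, 66, 68, 76, 87, 90, 93, 95, 97.
n = 19.
(a) r = 17.2; between ranks 17 (93) and 18 (95): 93.4.
(b) r = 18 → value at rank 18 = 95.
|93.4 − 95| = 1.6.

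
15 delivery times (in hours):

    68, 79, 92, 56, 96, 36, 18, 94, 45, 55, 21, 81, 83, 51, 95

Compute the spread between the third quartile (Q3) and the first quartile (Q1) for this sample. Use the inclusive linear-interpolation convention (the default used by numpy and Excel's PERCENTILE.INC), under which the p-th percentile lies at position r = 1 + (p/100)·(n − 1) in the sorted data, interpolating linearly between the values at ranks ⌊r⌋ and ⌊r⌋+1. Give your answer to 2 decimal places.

Sorted: 18, 21, 36, 45, 51, 55, 56, 68, 79, 81, 83, 92, 94, 95, 96.
n = 15.
P25: r = 4.5; ranks 4–5 are 45, 51; interpolating gives 48.
P75: r = 11.5; ranks 11–12 are 83, 92; interpolating gives 87.5.
Difference: 87.5 − 48 = 39.5.

39.50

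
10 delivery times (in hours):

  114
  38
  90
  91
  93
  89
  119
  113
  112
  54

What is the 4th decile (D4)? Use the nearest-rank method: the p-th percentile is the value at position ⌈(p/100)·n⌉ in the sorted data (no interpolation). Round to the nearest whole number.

Sorted: 38, 54, 89, 90, 91, 93, 112, 113, 114, 119.
n = 10.
Position = ⌈40/100 · 10⌉ = ⌈4⌉ = 4.
The value at rank 4 is 90.

90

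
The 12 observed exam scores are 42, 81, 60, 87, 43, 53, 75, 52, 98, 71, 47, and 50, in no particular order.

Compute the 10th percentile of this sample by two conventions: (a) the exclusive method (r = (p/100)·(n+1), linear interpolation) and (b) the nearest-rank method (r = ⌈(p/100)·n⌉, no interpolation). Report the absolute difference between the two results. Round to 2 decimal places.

0.70

Sorted: 42, 43, 47, 50, 52, 53, 60, 71, 75, 81, 87, 98.
n = 12.
(a) r = 1.3; between ranks 1 (42) and 2 (43): 42.3.
(b) the nearest-rank method: rank 2 → 43.
|42.3 − 43| = 0.7.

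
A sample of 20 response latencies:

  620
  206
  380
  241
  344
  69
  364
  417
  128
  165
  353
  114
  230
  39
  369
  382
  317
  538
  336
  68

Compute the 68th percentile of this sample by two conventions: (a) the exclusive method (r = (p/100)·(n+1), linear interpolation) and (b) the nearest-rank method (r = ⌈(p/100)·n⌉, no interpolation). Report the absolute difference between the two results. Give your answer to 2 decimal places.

1.40

Sorted: 39, 68, 69, 114, 128, 165, 206, 230, 241, 317, 336, 344, 353, 364, 369, 380, 382, 417, 538, 620.
n = 20.
(a) r = 14.28; between ranks 14 (364) and 15 (369): 365.4.
(b) the nearest-rank method: rank 14 → 364.
|365.4 − 364| = 1.4.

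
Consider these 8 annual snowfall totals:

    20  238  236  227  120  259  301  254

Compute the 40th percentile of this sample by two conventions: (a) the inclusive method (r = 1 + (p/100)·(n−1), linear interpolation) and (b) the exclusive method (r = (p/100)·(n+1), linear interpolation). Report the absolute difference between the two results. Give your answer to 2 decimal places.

1.80

Sorted: 20, 120, 227, 236, 238, 254, 259, 301.
n = 8.
(a) r = 3.8; between ranks 3 (227) and 4 (236): 234.2.
(b) r = 3.6; between ranks 3 (227) and 4 (236): 232.4.
|234.2 − 232.4| = 1.8.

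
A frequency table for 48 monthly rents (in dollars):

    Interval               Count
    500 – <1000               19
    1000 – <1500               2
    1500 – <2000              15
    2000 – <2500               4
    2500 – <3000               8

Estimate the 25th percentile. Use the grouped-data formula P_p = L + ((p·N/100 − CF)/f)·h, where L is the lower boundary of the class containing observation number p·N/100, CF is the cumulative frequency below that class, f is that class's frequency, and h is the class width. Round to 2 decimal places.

N = 48; target position k = 25/100 · 48 = 12.
Cumulative frequencies: 19, 21, 36, 40, 48.
Observation 12 falls in the class 500 – <1000.
L = 500, CF = 0, f = 19, h = 500.
P25 = 500 + ((12 − 0)/19)·500 = 500 + 315.789 = 815.789.

815.79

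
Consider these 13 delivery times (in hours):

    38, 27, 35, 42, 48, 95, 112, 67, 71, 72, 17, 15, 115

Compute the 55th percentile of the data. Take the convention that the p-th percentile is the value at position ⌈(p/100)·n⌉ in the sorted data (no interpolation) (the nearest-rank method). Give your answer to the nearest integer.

Sorted: 15, 17, 27, 35, 38, 42, 48, 67, 71, 72, 95, 112, 115.
n = 13.
Position = ⌈55/100 · 13⌉ = ⌈7.15⌉ = 8.
The value at rank 8 is 67.

67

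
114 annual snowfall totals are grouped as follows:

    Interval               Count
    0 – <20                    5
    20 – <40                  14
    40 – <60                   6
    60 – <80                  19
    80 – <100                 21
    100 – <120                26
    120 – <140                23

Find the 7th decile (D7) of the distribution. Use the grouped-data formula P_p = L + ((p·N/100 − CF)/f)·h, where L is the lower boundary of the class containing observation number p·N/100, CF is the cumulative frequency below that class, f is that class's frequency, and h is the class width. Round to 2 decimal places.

N = 114; target position k = 70/100 · 114 = 79.8.
Cumulative frequencies: 5, 19, 25, 44, 65, 91, 114.
Observation 79.8 falls in the class 100 – <120.
L = 100, CF = 65, f = 26, h = 20.
P70 = 100 + ((79.8 − 65)/26)·20 = 100 + 11.3846 = 111.385.

111.38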